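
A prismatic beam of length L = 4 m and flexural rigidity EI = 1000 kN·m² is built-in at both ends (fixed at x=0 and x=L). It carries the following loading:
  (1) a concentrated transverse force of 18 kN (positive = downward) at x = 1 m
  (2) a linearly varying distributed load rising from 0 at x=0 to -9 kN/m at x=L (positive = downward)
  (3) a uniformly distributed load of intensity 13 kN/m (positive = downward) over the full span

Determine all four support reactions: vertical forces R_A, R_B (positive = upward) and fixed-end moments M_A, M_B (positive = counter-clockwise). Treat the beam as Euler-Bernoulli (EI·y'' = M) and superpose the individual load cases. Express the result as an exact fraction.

Load 1 — point force P=18 kN at a=1 m (b=L-a=3):
  R_A = Pb²(3a+b)/L³ = 18·3²·(3·1+3)/4³ = 243/16 kN
  M_A = Pab²/L² = 18·1·3²/4² = 81/8 kN·m
  R_B = Pa²(a+3b)/L³ = 18·1²·(1+3·3)/4³ = 45/16 kN
  M_B = -Pa²b/L² = -18·1²·3/4² = -27/8 kN·m
Load 2 — triangular load w₀=-9 kN/m (0→w₀ over full span):
  R_A = 3w₀L/20 = 3·(-9)·4/20 = -27/5 kN
  M_A = w₀L²/30 = (-9)·4²/30 = -24/5 kN·m
  R_B = 7w₀L/20 = 7·(-9)·4/20 = -63/5 kN
  M_B = -w₀L²/20 = -(-9)·4²/20 = 36/5 kN·m
Load 3 — uniform load w=13 kN/m over full span:
  R_A = wL/2 = 13·4/2 = 26 kN
  M_A = wL²/12 = 13·4²/12 = 52/3 kN·m
  R_B = wL/2 = 13·4/2 = 26 kN
  M_B = -wL²/12 = -13·4²/12 = -52/3 kN·m
Superposition: R_A = 2863/80 kN, M_A = 2719/120 kN·m, R_B = 1297/80 kN, M_B = -1621/120 kN·m

R_A = 2863/80 kN, M_A = 2719/120 kN·m, R_B = 1297/80 kN, M_B = -1621/120 kN·m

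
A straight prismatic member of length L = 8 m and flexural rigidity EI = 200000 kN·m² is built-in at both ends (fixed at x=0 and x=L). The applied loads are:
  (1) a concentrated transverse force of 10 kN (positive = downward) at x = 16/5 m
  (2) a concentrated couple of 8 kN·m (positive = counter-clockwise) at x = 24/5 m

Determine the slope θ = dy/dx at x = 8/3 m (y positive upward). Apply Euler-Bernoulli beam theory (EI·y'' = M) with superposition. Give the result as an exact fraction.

Load 1 — point force P=10 kN at a=16/5 m (b=L-a=24/5):
  θ_1 = -Pb²x(2aL-(3a+b)x)/(2L³EI)  [x≤a] = -10·(24/5)²·(8/3)·(2·(16/5)·8-(3·(16/5)+(24/5))·(8/3))/(2·8³·200000) = -3/78125 rad
Load 2 — applied couple M₀=8 kN·m at a=24/5 m (b=L-a=16/5):
  θ_2 = (R_Ax²/2 - M_Ax)/EI  [x≤a] with R_A=36/25, M_A=64/25 = ((36/25)·(8/3)²/2 - (64/25)·(8/3))/200000 = -2/234375 rad
Superposition: θ = Σ θ_i = -11/234375 rad ≈ -0.000047 rad

θ(8/3) = -11/234375 rad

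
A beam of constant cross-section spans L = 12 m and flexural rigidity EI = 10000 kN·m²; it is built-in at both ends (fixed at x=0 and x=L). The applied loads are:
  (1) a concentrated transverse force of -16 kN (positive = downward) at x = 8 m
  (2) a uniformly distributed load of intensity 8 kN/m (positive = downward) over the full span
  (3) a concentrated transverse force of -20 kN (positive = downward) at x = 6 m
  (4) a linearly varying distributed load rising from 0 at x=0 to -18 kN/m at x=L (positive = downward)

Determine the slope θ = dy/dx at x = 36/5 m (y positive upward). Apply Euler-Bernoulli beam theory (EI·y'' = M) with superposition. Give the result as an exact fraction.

θ(36/5) = -1109/390625 rad

Load 1 — point force P=-16 kN at a=8 m (b=L-a=4):
  θ_1 = -Pb²x(2aL-(3a+b)x)/(2L³EI)  [x≤a] = -(-16)·4²·(36/5)·(2·8·12-(3·8+4)·(36/5))/(2·12³·10000) = -8/15625 rad
Load 2 — uniform load w=8 kN/m over full span:
  θ_2 = -wx(L-x)(L-2x)/(12EI) = -8·(36/5)·(12-(36/5))·(12-2·(36/5))/(12·10000) = 432/78125 rad
Load 3 — point force P=-20 kN at a=6 m (b=L-a=6):
  θ_3 = Pa²(L-x)(2bL-(3b+a)(L-x))/(2L³EI)  [x>a] = (-20)·6²·(12-(36/5))·(2·6·12-(3·6+6)·(12-(36/5)))/(2·12³·10000) = -9/3125 rad
Load 4 — triangular load w₀=-18 kN/m (0→w₀ over full span):
  θ_4 = -w₀(2x(L-x)(L-2x)(x+2L)+x²(L-x)²)/(120LEI) = -(-18)·(2·(36/5)·(12-(36/5))·(12-2·(36/5))·((36/5)+2·12)+(36/5)²·(12-(36/5))²)/(120·12·10000) = -1944/390625 rad
Superposition: θ = Σ θ_i = -1109/390625 rad ≈ -0.002839 rad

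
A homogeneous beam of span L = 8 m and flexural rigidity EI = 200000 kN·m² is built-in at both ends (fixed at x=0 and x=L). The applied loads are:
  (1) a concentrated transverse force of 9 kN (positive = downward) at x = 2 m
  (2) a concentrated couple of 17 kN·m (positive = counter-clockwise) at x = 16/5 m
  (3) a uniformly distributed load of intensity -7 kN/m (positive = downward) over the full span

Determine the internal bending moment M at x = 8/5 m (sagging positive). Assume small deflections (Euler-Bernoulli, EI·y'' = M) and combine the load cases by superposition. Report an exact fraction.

Load 1 — point force P=9 kN at a=2 m (b=L-a=6):
  M_1 = Pb²(3a+b)x/L³ - Pab²/L²  [x≤a] = 9·6²·(3·2+6)·(8/5)/8³ - 9·2·6²/8² = 81/40 kN·m
Load 2 — applied couple M₀=17 kN·m at a=16/5 m (b=L-a=24/5):
  M_2 = R_Ax - M_A  [x≤a] with R_A=153/50, M_A=51/25 = (153/50)·(8/5) - (51/25) = 357/125 kN·m
Load 3 — uniform load w=-7 kN/m over full span:
  M_3 = wLx/2 - wL²/12 - wx²/2 = (-7)·8·(8/5)/2 - (-7)·8²/12 - (-7)·(8/5)²/2 = 112/75 kN·m
Superposition: M = Σ M_i = 19123/3000 kN·m ≈ 6.374333 kN·m

M(8/5) = 19123/3000 kN·m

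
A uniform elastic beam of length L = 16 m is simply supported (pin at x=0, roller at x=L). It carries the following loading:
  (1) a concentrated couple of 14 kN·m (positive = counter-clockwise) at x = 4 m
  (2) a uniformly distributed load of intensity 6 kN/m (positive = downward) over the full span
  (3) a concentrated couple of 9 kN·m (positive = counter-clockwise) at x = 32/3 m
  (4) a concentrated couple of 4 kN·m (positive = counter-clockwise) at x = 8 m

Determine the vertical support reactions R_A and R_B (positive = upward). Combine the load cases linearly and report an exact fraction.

R_A = 795/16 kN, R_B = 741/16 kN

Load 1 — applied couple M₀=14 kN·m at a=4 m (b=L-a=12):
  R_A = M₀/L = 14/16 = 7/8 kN
  R_B = -M₀/L = -14/16 = -7/8 kN
Load 2 — uniform load w=6 kN/m over full span:
  R_A = wL/2 = 6·16/2 = 48 kN
  R_B = wL/2 = 6·16/2 = 48 kN
Load 3 — applied couple M₀=9 kN·m at a=32/3 m (b=L-a=16/3):
  R_A = M₀/L = 9/16 kN
  R_B = -M₀/L = -9/16 kN
Load 4 — applied couple M₀=4 kN·m at a=8 m (b=L-a=8):
  R_A = M₀/L = 4/16 = 1/4 kN
  R_B = -M₀/L = -4/16 = -1/4 kN
Superposition: R_A = 795/16 kN, R_B = 741/16 kN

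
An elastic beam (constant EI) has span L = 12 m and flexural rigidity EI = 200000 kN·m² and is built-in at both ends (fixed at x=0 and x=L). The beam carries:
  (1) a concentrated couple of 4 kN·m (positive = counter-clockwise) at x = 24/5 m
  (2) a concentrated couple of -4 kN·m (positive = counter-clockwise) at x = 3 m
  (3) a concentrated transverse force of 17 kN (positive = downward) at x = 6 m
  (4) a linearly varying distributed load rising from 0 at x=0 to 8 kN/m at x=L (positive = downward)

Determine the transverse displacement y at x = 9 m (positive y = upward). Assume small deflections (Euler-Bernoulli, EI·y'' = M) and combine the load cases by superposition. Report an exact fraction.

y(9) = -16839/16000000 m

Load 1 — applied couple M₀=4 kN·m at a=24/5 m (b=L-a=36/5):
  y_1 = (R_Ax³/6 - M_Ax²/2 - M₀(x-a)²/2)/EI  [x>a] with R_A=12/25, M_A=12/25 = ((12/25)·9³/6 - (12/25)·9²/2 - 4·(9-(24/5))²/2)/200000 = 9/500000 m
Load 2 — applied couple M₀=-4 kN·m at a=3 m (b=L-a=9):
  y_2 = (R_Ax³/6 - M_Ax²/2 - M₀(x-a)²/2)/EI  [x>a] with R_A=-3/8, M_A=3/4 = ((-3/8)·9³/6 - (3/4)·9²/2 - (-4)·(9-3)²/2)/200000 = -63/3200000 m
Load 3 — point force P=17 kN at a=6 m (b=L-a=6):
  y_3 = -Pa²(L-x)²(3bL-(3b+a)(L-x))/(6L³EI)  [x>a] = -17·6²·(12-9)²·(3·6·12-(3·6+6)·(12-9))/(6·12³·200000) = -153/400000 m
Load 4 — triangular load w₀=8 kN/m (0→w₀ over full span):
  y_4 = -w₀x²(L-x)²(x+2L)/(120LEI) = -8·9²·(12-9)²·(9+2·12)/(120·12·200000) = -2673/4000000 m
Superposition: y = Σ y_i = -16839/16000000 m ≈ -0.001052 m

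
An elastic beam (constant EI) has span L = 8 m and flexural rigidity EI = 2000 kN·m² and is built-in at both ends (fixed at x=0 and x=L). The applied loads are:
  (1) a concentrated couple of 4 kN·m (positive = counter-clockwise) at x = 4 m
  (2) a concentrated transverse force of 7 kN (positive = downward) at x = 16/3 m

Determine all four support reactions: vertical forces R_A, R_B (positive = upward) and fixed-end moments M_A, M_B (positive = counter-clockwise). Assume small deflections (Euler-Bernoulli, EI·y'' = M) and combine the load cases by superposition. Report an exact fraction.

R_A = 277/108 kN, M_A = 139/27 kN·m, R_B = 479/108 kN, M_B = -197/27 kN·m

Load 1 — applied couple M₀=4 kN·m at a=4 m (b=L-a=4):
  R_A = 6M₀ab/L³ = 6·4·4·4/8³ = 3/4 kN
  M_A = M₀b(2a-b)/L² = 4·4·(2·4-4)/8² = 1 kN·m
  R_B = -6M₀ab/L³ = -6·4·4·4/8³ = -3/4 kN
  M_B = M₀a(2b-a)/L² = 4·4·(2·4-4)/8² = 1 kN·m
Load 2 — point force P=7 kN at a=16/3 m (b=L-a=8/3):
  R_A = Pb²(3a+b)/L³ = 7·(8/3)²·(3·(16/3)+(8/3))/8³ = 49/27 kN
  M_A = Pab²/L² = 7·(16/3)·(8/3)²/8² = 112/27 kN·m
  R_B = Pa²(a+3b)/L³ = 7·(16/3)²·((16/3)+3·(8/3))/8³ = 140/27 kN
  M_B = -Pa²b/L² = -7·(16/3)²·(8/3)/8² = -224/27 kN·m
Superposition: R_A = 277/108 kN, M_A = 139/27 kN·m, R_B = 479/108 kN, M_B = -197/27 kN·m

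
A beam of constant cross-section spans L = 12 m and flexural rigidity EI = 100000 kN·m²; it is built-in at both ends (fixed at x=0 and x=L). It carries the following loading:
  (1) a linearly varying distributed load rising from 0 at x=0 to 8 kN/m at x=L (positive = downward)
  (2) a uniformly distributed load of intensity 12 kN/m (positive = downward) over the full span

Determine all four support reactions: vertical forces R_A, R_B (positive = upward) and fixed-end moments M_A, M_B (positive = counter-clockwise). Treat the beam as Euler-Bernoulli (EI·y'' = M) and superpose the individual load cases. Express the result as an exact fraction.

R_A = 432/5 kN, M_A = 912/5 kN·m, R_B = 528/5 kN, M_B = -1008/5 kN·m

Load 1 — triangular load w₀=8 kN/m (0→w₀ over full span):
  R_A = 3w₀L/20 = 3·8·12/20 = 72/5 kN
  M_A = w₀L²/30 = 8·12²/30 = 192/5 kN·m
  R_B = 7w₀L/20 = 7·8·12/20 = 168/5 kN
  M_B = -w₀L²/20 = -8·12²/20 = -288/5 kN·m
Load 2 — uniform load w=12 kN/m over full span:
  R_A = wL/2 = 12·12/2 = 72 kN
  M_A = wL²/12 = 12·12²/12 = 144 kN·m
  R_B = wL/2 = 12·12/2 = 72 kN
  M_B = -wL²/12 = -12·12²/12 = -144 kN·m
Superposition: R_A = 432/5 kN, M_A = 912/5 kN·m, R_B = 528/5 kN, M_B = -1008/5 kN·m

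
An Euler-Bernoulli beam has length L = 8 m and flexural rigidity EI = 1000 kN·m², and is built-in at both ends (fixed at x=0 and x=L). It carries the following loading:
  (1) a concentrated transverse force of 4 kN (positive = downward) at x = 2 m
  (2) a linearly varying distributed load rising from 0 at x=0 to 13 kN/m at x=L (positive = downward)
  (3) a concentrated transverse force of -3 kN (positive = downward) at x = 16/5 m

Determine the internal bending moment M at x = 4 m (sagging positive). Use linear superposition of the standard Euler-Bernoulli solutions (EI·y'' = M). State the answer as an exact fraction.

Load 1 — point force P=4 kN at a=2 m (b=L-a=6):
  M_1 = Pa²(a+3b)(L-x)/L³ - Pa²b/L²  [x>a] = 4·2²·(2+3·6)·(8-4)/8³ - 4·2²·6/8² = 1 kN·m
Load 2 — triangular load w₀=13 kN/m (0→w₀ over full span):
  M_2 = 3w₀Lx/20 - w₀L²/30 - w₀x³/(6L) = 3·13·8·4/20 - 13·8²/30 - 13·4³/(6·8) = 52/3 kN·m
Load 3 — point force P=-3 kN at a=16/5 m (b=L-a=24/5):
  M_3 = Pa²(a+3b)(L-x)/L³ - Pa²b/L²  [x>a] = (-3)·(16/5)²·((16/5)+3·(24/5))·(8-4)/8³ - (-3)·(16/5)²·(24/5)/8² = -48/25 kN·m
Superposition: M = Σ M_i = 1231/75 kN·m ≈ 16.413333 kN·m

M(4) = 1231/75 kN·m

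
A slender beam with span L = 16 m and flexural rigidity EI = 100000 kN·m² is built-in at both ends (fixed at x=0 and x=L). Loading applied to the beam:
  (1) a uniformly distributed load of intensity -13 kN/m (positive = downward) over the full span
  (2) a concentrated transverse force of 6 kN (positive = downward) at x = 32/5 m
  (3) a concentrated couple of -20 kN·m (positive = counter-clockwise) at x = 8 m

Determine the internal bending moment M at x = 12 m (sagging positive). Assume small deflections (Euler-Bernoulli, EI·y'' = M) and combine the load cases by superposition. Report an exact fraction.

M(12) = -24701/750 kN·m

Load 1 — uniform load w=-13 kN/m over full span:
  M_1 = wLx/2 - wL²/12 - wx²/2 = (-13)·16·12/2 - (-13)·16²/12 - (-13)·12²/2 = -104/3 kN·m
Load 2 — point force P=6 kN at a=32/5 m (b=L-a=48/5):
  M_2 = Pa²(a+3b)(L-x)/L³ - Pa²b/L²  [x>a] = 6·(32/5)²·((32/5)+3·(48/5))·(16-12)/16³ - 6·(32/5)²·(48/5)/16² = -96/125 kN·m
Load 3 — applied couple M₀=-20 kN·m at a=8 m (b=L-a=8):
  M_3 = R_Ax - M_A - M₀  [x>a] with R_A=-15/8, M_A=-5 = (-15/8)·12 - (-5) - (-20) = 5/2 kN·m
Superposition: M = Σ M_i = -24701/750 kN·m ≈ -32.934667 kN·m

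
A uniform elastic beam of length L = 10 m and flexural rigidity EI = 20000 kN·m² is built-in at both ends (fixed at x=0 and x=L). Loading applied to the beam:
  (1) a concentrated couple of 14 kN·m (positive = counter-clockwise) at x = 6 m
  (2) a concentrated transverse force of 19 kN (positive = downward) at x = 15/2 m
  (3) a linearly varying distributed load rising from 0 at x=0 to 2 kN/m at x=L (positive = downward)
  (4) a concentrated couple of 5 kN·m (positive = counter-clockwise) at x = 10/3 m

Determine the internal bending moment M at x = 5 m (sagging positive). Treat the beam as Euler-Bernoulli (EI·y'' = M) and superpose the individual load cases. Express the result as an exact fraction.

Load 1 — applied couple M₀=14 kN·m at a=6 m (b=L-a=4):
  M_1 = R_Ax - M_A  [x≤a] with R_A=252/125, M_A=112/25 = (252/125)·5 - (112/25) = 28/5 kN·m
Load 2 — point force P=19 kN at a=15/2 m (b=L-a=5/2):
  M_2 = Pb²(3a+b)x/L³ - Pab²/L²  [x≤a] = 19·(5/2)²·(3·(15/2)+(5/2))·5/10³ - 19·(15/2)·(5/2)²/10² = 95/16 kN·m
Load 3 — triangular load w₀=2 kN/m (0→w₀ over full span):
  M_3 = 3w₀Lx/20 - w₀L²/30 - w₀x³/(6L) = 3·2·10·5/20 - 2·10²/30 - 2·5³/(6·10) = 25/6 kN·m
Load 4 — applied couple M₀=5 kN·m at a=10/3 m (b=L-a=20/3):
  M_4 = R_Ax - M_A - M₀  [x>a] with R_A=2/3, M_A=0 = (2/3)·5 - 0 - 5 = -5/3 kN·m
Superposition: M = Σ M_i = 1123/80 kN·m ≈ 14.037500 kN·m

M(5) = 1123/80 kN·m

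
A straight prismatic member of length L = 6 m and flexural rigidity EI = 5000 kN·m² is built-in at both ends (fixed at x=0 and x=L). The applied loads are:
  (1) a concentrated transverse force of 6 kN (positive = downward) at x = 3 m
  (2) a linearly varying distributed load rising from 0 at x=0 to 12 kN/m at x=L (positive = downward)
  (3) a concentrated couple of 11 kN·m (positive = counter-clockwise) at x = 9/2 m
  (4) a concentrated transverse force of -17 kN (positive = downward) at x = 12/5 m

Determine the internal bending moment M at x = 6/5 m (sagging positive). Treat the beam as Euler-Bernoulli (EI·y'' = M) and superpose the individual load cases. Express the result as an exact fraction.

M(6/5) = -24097/10000 kN·m

Load 1 — point force P=6 kN at a=3 m (b=L-a=3):
  M_1 = Pb²(3a+b)x/L³ - Pab²/L²  [x≤a] = 6·3²·(3·3+3)·(6/5)/6³ - 6·3·3²/6² = -9/10 kN·m
Load 2 — triangular load w₀=12 kN/m (0→w₀ over full span):
  M_2 = 3w₀Lx/20 - w₀L²/30 - w₀x³/(6L) = 3·12·6·(6/5)/20 - 12·6²/30 - 12·(6/5)³/(6·6) = -252/125 kN·m
Load 3 — applied couple M₀=11 kN·m at a=9/2 m (b=L-a=3/2):
  M_3 = R_Ax - M_A  [x≤a] with R_A=33/16, M_A=55/16 = (33/16)·(6/5) - (55/16) = -77/80 kN·m
Load 4 — point force P=-17 kN at a=12/5 m (b=L-a=18/5):
  M_4 = Pb²(3a+b)x/L³ - Pab²/L²  [x≤a] = (-17)·(18/5)²·(3·(12/5)+(18/5))·(6/5)/6³ - (-17)·(12/5)·(18/5)²/6² = 918/625 kN·m
Superposition: M = Σ M_i = -24097/10000 kN·m ≈ -2.409700 kN·m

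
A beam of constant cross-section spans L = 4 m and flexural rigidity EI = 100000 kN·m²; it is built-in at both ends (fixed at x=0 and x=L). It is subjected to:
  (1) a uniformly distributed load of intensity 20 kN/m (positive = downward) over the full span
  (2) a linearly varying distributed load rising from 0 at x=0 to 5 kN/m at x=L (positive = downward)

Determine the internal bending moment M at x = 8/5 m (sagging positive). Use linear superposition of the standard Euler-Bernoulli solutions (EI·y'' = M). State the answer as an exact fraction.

Load 1 — uniform load w=20 kN/m over full span:
  M_1 = wLx/2 - wL²/12 - wx²/2 = 20·4·(8/5)/2 - 20·4²/12 - 20·(8/5)²/2 = 176/15 kN·m
Load 2 — triangular load w₀=5 kN/m (0→w₀ over full span):
  M_2 = 3w₀Lx/20 - w₀L²/30 - w₀x³/(6L) = 3·5·4·(8/5)/20 - 5·4²/30 - 5·(8/5)³/(6·4) = 32/25 kN·m
Superposition: M = Σ M_i = 976/75 kN·m ≈ 13.013333 kN·m

M(8/5) = 976/75 kN·m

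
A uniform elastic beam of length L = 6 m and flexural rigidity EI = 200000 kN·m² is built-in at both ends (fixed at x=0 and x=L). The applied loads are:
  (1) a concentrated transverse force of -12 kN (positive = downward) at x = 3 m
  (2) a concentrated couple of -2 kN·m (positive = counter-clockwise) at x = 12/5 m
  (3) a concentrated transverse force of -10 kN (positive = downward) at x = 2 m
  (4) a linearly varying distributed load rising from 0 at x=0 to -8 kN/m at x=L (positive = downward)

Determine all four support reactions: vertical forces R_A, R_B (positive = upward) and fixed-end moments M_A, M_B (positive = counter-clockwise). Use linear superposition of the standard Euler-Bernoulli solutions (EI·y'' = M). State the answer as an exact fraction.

Load 1 — point force P=-12 kN at a=3 m (b=L-a=3):
  R_A = Pb²(3a+b)/L³ = (-12)·3²·(3·3+3)/6³ = -6 kN
  M_A = Pab²/L² = (-12)·3·3²/6² = -9 kN·m
  R_B = Pa²(a+3b)/L³ = (-12)·3²·(3+3·3)/6³ = -6 kN
  M_B = -Pa²b/L² = -(-12)·3²·3/6² = 9 kN·m
Load 2 — applied couple M₀=-2 kN·m at a=12/5 m (b=L-a=18/5):
  R_A = 6M₀ab/L³ = 6·(-2)·(12/5)·(18/5)/6³ = -12/25 kN
  M_A = M₀b(2a-b)/L² = (-2)·(18/5)·(2·(12/5)-(18/5))/6² = -6/25 kN·m
  R_B = -6M₀ab/L³ = -6·(-2)·(12/5)·(18/5)/6³ = 12/25 kN
  M_B = M₀a(2b-a)/L² = (-2)·(12/5)·(2·(18/5)-(12/5))/6² = -16/25 kN·m
Load 3 — point force P=-10 kN at a=2 m (b=L-a=4):
  R_A = Pb²(3a+b)/L³ = (-10)·4²·(3·2+4)/6³ = -200/27 kN
  M_A = Pab²/L² = (-10)·2·4²/6² = -80/9 kN·m
  R_B = Pa²(a+3b)/L³ = (-10)·2²·(2+3·4)/6³ = -70/27 kN
  M_B = -Pa²b/L² = -(-10)·2²·4/6² = 40/9 kN·m
Load 4 — triangular load w₀=-8 kN/m (0→w₀ over full span):
  R_A = 3w₀L/20 = 3·(-8)·6/20 = -36/5 kN
  M_A = w₀L²/30 = (-8)·6²/30 = -48/5 kN·m
  R_B = 7w₀L/20 = 7·(-8)·6/20 = -84/5 kN
  M_B = -w₀L²/20 = -(-8)·6²/20 = 72/5 kN·m
Superposition: R_A = -14234/675 kN, M_A = -6239/225 kN·m, R_B = -16816/675 kN, M_B = 6121/225 kN·m

R_A = -14234/675 kN, M_A = -6239/225 kN·m, R_B = -16816/675 kN, M_B = 6121/225 kN·m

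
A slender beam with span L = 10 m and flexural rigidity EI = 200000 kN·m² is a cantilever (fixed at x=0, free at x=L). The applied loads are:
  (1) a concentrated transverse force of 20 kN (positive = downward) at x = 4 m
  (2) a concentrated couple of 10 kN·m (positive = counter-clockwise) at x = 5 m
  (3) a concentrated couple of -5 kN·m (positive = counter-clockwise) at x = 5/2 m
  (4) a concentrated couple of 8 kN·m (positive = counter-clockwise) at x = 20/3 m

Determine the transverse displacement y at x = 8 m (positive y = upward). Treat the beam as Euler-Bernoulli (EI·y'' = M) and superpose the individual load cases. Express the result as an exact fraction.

y(8) = -9031/2880000 m

Load 1 — point force P=20 kN at a=4 m (b=L-a=6):
  y_1 = -Pa²(3x-a)/(6EI)  [x>a] = -20·4²·(3·8-4)/(6·200000) = -2/375 m
Load 2 — applied couple M₀=10 kN·m at a=5 m (b=L-a=5):
  y_2 = M₀a(2x-a)/(2EI)  [x>a] = 10·5·(2·8-5)/(2·200000) = 11/8000 m
Load 3 — applied couple M₀=-5 kN·m at a=5/2 m (b=L-a=15/2):
  y_3 = M₀a(2x-a)/(2EI)  [x>a] = (-5)·(5/2)·(2·8-(5/2))/(2·200000) = -27/64000 m
Load 4 — applied couple M₀=8 kN·m at a=20/3 m (b=L-a=10/3):
  y_4 = M₀a(2x-a)/(2EI)  [x>a] = 8·(20/3)·(2·8-(20/3))/(2·200000) = 7/5625 m
Superposition: y = Σ y_i = -9031/2880000 m ≈ -0.003136 m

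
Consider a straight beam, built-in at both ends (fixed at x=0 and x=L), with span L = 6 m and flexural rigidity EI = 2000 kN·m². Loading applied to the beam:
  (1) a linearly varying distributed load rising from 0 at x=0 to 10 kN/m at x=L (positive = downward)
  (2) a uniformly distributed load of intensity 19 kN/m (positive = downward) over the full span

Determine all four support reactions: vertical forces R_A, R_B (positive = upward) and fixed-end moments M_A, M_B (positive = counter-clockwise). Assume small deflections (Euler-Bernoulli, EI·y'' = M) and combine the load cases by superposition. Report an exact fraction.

Load 1 — triangular load w₀=10 kN/m (0→w₀ over full span):
  R_A = 3w₀L/20 = 3·10·6/20 = 9 kN
  M_A = w₀L²/30 = 10·6²/30 = 12 kN·m
  R_B = 7w₀L/20 = 7·10·6/20 = 21 kN
  M_B = -w₀L²/20 = -10·6²/20 = -18 kN·m
Load 2 — uniform load w=19 kN/m over full span:
  R_A = wL/2 = 19·6/2 = 57 kN
  M_A = wL²/12 = 19·6²/12 = 57 kN·m
  R_B = wL/2 = 19·6/2 = 57 kN
  M_B = -wL²/12 = -19·6²/12 = -57 kN·m
Superposition: R_A = 66 kN, M_A = 69 kN·m, R_B = 78 kN, M_B = -75 kN·m

R_A = 66 kN, M_A = 69 kN·m, R_B = 78 kN, M_B = -75 kN·m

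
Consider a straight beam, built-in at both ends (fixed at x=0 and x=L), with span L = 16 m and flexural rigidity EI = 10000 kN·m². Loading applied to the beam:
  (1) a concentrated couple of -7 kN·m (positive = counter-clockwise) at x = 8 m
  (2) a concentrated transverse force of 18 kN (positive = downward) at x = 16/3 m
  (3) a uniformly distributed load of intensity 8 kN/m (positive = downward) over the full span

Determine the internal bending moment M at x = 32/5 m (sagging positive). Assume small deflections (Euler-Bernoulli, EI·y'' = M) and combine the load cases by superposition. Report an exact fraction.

M(32/5) = 9611/100 kN·m

Load 1 — applied couple M₀=-7 kN·m at a=8 m (b=L-a=8):
  M_1 = R_Ax - M_A  [x≤a] with R_A=-21/32, M_A=-7/4 = (-21/32)·(32/5) - (-7/4) = -49/20 kN·m
Load 2 — point force P=18 kN at a=16/3 m (b=L-a=32/3):
  M_2 = Pa²(a+3b)(L-x)/L³ - Pa²b/L²  [x>a] = 18·(16/3)²·((16/3)+3·(32/3))·(16-(32/5))/16³ - 18·(16/3)²·(32/3)/16² = 352/15 kN·m
Load 3 — uniform load w=8 kN/m over full span:
  M_3 = wLx/2 - wL²/12 - wx²/2 = 8·16·(32/5)/2 - 8·16²/12 - 8·(32/5)²/2 = 5632/75 kN·m
Superposition: M = Σ M_i = 9611/100 kN·m ≈ 96.110000 kN·m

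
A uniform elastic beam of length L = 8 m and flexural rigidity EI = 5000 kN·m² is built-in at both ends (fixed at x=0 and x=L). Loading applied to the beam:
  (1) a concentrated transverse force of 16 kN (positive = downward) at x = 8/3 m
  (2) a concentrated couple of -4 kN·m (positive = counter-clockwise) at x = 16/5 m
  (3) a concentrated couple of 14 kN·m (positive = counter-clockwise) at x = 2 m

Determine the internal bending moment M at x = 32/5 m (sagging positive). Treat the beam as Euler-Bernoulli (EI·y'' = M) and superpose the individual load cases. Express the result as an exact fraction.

Load 1 — point force P=16 kN at a=8/3 m (b=L-a=16/3):
  M_1 = Pa²(a+3b)(L-x)/L³ - Pa²b/L²  [x>a] = 16·(8/3)²·((8/3)+3·(16/3))·(8-(32/5))/8³ - 16·(8/3)²·(16/3)/8² = -128/45 kN·m
Load 2 — applied couple M₀=-4 kN·m at a=16/5 m (b=L-a=24/5):
  M_2 = R_Ax - M_A - M₀  [x>a] with R_A=-18/25, M_A=-12/25 = (-18/25)·(32/5) - (-12/25) - (-4) = -16/125 kN·m
Load 3 — applied couple M₀=14 kN·m at a=2 m (b=L-a=6):
  M_3 = R_Ax - M_A - M₀  [x>a] with R_A=63/32, M_A=-21/8 = (63/32)·(32/5) - (-21/8) - 14 = 49/40 kN·m
Superposition: M = Σ M_i = -15727/9000 kN·m ≈ -1.747444 kN·m

M(32/5) = -15727/9000 kN·m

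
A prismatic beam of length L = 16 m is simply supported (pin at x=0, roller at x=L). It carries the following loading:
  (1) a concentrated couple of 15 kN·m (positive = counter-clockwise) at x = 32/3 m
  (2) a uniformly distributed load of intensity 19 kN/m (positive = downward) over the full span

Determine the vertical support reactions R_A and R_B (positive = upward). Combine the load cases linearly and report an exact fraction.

R_A = 2447/16 kN, R_B = 2417/16 kN

Load 1 — applied couple M₀=15 kN·m at a=32/3 m (b=L-a=16/3):
  R_A = M₀/L = 15/16 kN
  R_B = -M₀/L = -15/16 kN
Load 2 — uniform load w=19 kN/m over full span:
  R_A = wL/2 = 19·16/2 = 152 kN
  R_B = wL/2 = 19·16/2 = 152 kN
Superposition: R_A = 2447/16 kN, R_B = 2417/16 kN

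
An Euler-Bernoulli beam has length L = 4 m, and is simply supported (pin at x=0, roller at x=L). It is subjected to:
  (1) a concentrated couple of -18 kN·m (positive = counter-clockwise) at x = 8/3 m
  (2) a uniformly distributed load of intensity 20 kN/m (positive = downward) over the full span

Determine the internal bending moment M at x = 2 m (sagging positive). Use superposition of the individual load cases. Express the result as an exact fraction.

M(2) = 31 kN·m

Load 1 — applied couple M₀=-18 kN·m at a=8/3 m (b=L-a=4/3):
  M_1 = M₀x/L  [x≤a] = (-18)·2/4 = -9 kN·m
Load 2 — uniform load w=20 kN/m over full span:
  M_2 = wx(L-x)/2 = 20·2·(4-2)/2 = 40 kN·m
Superposition: M = Σ M_i = 31 kN·m ≈ 31.000000 kN·m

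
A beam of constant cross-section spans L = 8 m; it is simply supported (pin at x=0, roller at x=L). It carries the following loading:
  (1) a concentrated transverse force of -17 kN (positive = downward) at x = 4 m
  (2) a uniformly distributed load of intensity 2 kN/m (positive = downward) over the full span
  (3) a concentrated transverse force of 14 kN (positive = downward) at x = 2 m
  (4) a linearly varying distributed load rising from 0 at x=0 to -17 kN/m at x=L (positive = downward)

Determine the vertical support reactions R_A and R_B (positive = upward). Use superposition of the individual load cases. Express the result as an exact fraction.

R_A = -38/3 kN, R_B = -127/3 kN

Load 1 — point force P=-17 kN at a=4 m (b=L-a=4):
  R_A = Pb/L = (-17)·4/8 = -17/2 kN
  R_B = Pa/L = (-17)·4/8 = -17/2 kN
Load 2 — uniform load w=2 kN/m over full span:
  R_A = wL/2 = 2·8/2 = 8 kN
  R_B = wL/2 = 2·8/2 = 8 kN
Load 3 — point force P=14 kN at a=2 m (b=L-a=6):
  R_A = Pb/L = 14·6/8 = 21/2 kN
  R_B = Pa/L = 14·2/8 = 7/2 kN
Load 4 — triangular load w₀=-17 kN/m (0→w₀ over full span):
  R_A = w₀L/6 = (-17)·8/6 = -68/3 kN
  R_B = w₀L/3 = (-17)·8/3 = -136/3 kN
Superposition: R_A = -38/3 kN, R_B = -127/3 kN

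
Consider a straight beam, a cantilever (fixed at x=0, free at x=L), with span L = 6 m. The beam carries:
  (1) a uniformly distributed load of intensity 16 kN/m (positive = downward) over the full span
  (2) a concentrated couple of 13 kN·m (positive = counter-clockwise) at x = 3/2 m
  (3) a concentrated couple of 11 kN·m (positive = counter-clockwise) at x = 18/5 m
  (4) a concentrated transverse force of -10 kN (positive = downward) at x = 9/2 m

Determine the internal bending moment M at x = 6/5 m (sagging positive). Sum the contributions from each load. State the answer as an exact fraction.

Load 1 — uniform load w=16 kN/m over full span:
  M_1 = -w(L-x)²/2 = -16·(6-(6/5))²/2 = -4608/25 kN·m
Load 2 — applied couple M₀=13 kN·m at a=3/2 m (b=L-a=9/2):
  M_2 = M₀  [x≤a] = 13 = 13 kN·m
Load 3 — applied couple M₀=11 kN·m at a=18/5 m (b=L-a=12/5):
  M_3 = M₀  [x≤a] = 11 = 11 kN·m
Load 4 — point force P=-10 kN at a=9/2 m (b=L-a=3/2):
  M_4 = -P(a-x)  [x≤a] = -(-10)·((9/2)-(6/5)) = 33 kN·m
Superposition: M = Σ M_i = -3183/25 kN·m ≈ -127.320000 kN·m

M(6/5) = -3183/25 kN·m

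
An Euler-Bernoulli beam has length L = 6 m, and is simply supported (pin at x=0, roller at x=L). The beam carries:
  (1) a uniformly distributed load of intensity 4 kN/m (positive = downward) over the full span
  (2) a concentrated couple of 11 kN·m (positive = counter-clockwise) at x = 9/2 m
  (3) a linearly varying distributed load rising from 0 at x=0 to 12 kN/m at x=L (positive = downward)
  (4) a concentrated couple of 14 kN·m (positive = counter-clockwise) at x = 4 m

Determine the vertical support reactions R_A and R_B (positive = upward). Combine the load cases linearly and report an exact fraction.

R_A = 169/6 kN, R_B = 191/6 kN

Load 1 — uniform load w=4 kN/m over full span:
  R_A = wL/2 = 4·6/2 = 12 kN
  R_B = wL/2 = 4·6/2 = 12 kN
Load 2 — applied couple M₀=11 kN·m at a=9/2 m (b=L-a=3/2):
  R_A = M₀/L = 11/6 kN
  R_B = -M₀/L = -11/6 kN
Load 3 — triangular load w₀=12 kN/m (0→w₀ over full span):
  R_A = w₀L/6 = 12·6/6 = 12 kN
  R_B = w₀L/3 = 12·6/3 = 24 kN
Load 4 — applied couple M₀=14 kN·m at a=4 m (b=L-a=2):
  R_A = M₀/L = 14/6 = 7/3 kN
  R_B = -M₀/L = -14/6 = -7/3 kN
Superposition: R_A = 169/6 kN, R_B = 191/6 kN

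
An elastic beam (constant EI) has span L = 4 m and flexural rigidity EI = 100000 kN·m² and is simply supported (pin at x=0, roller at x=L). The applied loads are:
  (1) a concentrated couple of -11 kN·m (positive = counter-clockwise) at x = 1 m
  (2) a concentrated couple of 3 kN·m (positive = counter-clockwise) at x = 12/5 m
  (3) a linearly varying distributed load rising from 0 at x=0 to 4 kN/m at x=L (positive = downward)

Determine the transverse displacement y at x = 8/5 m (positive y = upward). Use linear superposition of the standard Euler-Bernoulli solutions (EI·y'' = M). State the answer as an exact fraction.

Load 1 — applied couple M₀=-11 kN·m at a=1 m (b=L-a=3):
  y_1 = (M₀x³/(6L)-M₀(x-a)²/2+C₁x)/EI  [x>a] with C₁=M₀(3b²-L²)/(6L)=-121/24 = ((-11)·(8/5)³/(6·4)-(-11)·((8/5)-1)²/2+(-121/24)·(8/5))/100000 = -1991/25000000 m
Load 2 — applied couple M₀=3 kN·m at a=12/5 m (b=L-a=8/5):
  y_2 = (M₀x³/(6L)+C₁x)/EI  [x≤a] with C₁=M₀(3b²-L²)/(6L)=-26/25 = (3·(8/5)³/(6·4)+(-26/25)·(8/5))/100000 = -9/781250 m
Load 3 — triangular load w₀=4 kN/m (0→w₀ over full span):
  y_3 = -w₀x(7L⁴-10L²x²+3x⁴)/(360LEI) = -4·(8/5)·(7·4⁴-10·4²·(8/5)²+3·(8/5)⁴)/(360·4·100000) = -9128/146484375 m
Superposition: y = Σ y_i = -1438817/9375000000 m ≈ -0.000153 m

y(8/5) = -1438817/9375000000 m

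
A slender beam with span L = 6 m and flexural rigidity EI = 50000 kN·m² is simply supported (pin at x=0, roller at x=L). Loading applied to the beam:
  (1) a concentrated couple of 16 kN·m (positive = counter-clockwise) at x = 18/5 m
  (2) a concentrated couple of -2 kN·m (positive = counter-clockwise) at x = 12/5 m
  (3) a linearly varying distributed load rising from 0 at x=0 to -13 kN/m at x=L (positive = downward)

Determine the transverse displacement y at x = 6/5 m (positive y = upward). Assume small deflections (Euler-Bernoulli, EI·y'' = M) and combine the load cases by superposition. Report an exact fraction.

y(6/5) = 204363/195312500 m

Load 1 — applied couple M₀=16 kN·m at a=18/5 m (b=L-a=12/5):
  y_1 = (M₀x³/(6L)+C₁x)/EI  [x≤a] with C₁=M₀(3b²-L²)/(6L)=-208/25 = (16·(6/5)³/(6·6)+(-208/25)·(6/5))/50000 = -72/390625 m
Load 2 — applied couple M₀=-2 kN·m at a=12/5 m (b=L-a=18/5):
  y_2 = (M₀x³/(6L)+C₁x)/EI  [x≤a] with C₁=M₀(3b²-L²)/(6L)=-4/25 = ((-2)·(6/5)³/(6·6)+(-4/25)·(6/5))/50000 = -9/1562500 m
Load 3 — triangular load w₀=-13 kN/m (0→w₀ over full span):
  y_3 = -w₀x(7L⁴-10L²x²+3x⁴)/(360LEI) = -(-13)·(6/5)·(7·6⁴-10·6²·(6/5)²+3·(6/5)⁴)/(360·6·50000) = 60372/48828125 m
Superposition: y = Σ y_i = 204363/195312500 m ≈ 0.001046 m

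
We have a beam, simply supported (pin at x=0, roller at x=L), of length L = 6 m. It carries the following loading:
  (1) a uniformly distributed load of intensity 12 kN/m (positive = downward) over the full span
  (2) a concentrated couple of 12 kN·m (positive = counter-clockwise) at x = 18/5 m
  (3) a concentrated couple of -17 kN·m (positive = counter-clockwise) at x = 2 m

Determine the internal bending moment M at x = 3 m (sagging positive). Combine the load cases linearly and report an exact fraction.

M(3) = 137/2 kN·m

Load 1 — uniform load w=12 kN/m over full span:
  M_1 = wx(L-x)/2 = 12·3·(6-3)/2 = 54 kN·m
Load 2 — applied couple M₀=12 kN·m at a=18/5 m (b=L-a=12/5):
  M_2 = M₀x/L  [x≤a] = 12·3/6 = 6 kN·m
Load 3 — applied couple M₀=-17 kN·m at a=2 m (b=L-a=4):
  M_3 = M₀x/L - M₀  [x>a] = (-17)·3/6 - (-17) = 17/2 kN·m
Superposition: M = Σ M_i = 137/2 kN·m ≈ 68.500000 kN·m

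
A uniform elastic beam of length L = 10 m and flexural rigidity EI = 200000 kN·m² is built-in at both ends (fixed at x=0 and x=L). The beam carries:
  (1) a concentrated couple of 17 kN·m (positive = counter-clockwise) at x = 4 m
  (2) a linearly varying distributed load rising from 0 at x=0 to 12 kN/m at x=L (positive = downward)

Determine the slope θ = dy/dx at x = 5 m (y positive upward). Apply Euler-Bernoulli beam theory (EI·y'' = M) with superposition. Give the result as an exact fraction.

Load 1 — applied couple M₀=17 kN·m at a=4 m (b=L-a=6):
  θ_1 = (R_Ax²/2 - M_Ax - M₀(x-a))/EI  [x>a] with R_A=306/125, M_A=51/25 = ((306/125)·5²/2 - (51/25)·5 - 17·(5-4))/200000 = 17/1000000 rad
Load 2 — triangular load w₀=12 kN/m (0→w₀ over full span):
  θ_2 = -w₀(2x(L-x)(L-2x)(x+2L)+x²(L-x)²)/(120LEI) = -12·(2·5·(10-5)·(10-2·5)·(5+2·10)+5²·(10-5)²)/(120·10·200000) = -1/32000 rad
Superposition: θ = Σ θ_i = -57/4000000 rad ≈ -0.000014 rad

θ(5) = -57/4000000 rad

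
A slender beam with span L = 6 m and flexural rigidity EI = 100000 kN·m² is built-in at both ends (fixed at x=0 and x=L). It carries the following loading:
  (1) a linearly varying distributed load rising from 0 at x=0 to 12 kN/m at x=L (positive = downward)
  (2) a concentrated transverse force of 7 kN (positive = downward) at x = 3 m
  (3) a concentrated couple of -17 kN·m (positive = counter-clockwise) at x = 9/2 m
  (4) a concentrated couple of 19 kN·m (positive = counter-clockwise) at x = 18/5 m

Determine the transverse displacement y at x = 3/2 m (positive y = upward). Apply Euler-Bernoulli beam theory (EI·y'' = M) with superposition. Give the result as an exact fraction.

Load 1 — triangular load w₀=12 kN/m (0→w₀ over full span):
  y_1 = -w₀x²(L-x)²(x+2L)/(120LEI) = -12·(3/2)²·(6-(3/2))²·((3/2)+2·6)/(120·6·100000) = -6561/64000000 m
Load 2 — point force P=7 kN at a=3 m (b=L-a=3):
  y_2 = -Pb²x²(3aL-(3a+b)x)/(6L³EI)  [x≤a] = -7·3²·(3/2)²·(3·3·6-(3·3+3)·(3/2))/(6·6³·100000) = -63/1600000 m
Load 3 — applied couple M₀=-17 kN·m at a=9/2 m (b=L-a=3/2):
  y_3 = (R_Ax³/6 - M_Ax²/2)/EI  [x≤a] with R_A=-51/16, M_A=-85/16 = ((-51/16)·(3/2)³/6 - (-85/16)·(3/2)²/2)/100000 = 1071/25600000 m
Load 4 — applied couple M₀=19 kN·m at a=18/5 m (b=L-a=12/5):
  y_4 = (R_Ax³/6 - M_Ax²/2)/EI  [x≤a] with R_A=114/25, M_A=152/25 = ((114/25)·(3/2)³/6 - (152/25)·(3/2)²/2)/100000 = -171/4000000 m
Superposition: y = Σ y_i = -18279/128000000 m ≈ -0.000143 m

y(3/2) = -18279/128000000 m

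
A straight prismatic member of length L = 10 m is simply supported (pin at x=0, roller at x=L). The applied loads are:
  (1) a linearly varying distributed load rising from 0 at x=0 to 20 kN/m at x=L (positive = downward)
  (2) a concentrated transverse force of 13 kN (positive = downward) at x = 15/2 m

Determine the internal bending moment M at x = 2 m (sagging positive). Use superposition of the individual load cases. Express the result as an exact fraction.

Load 1 — triangular load w₀=20 kN/m (0→w₀ over full span):
  M_1 = w₀Lx/6 - w₀x³/(6L) = 20·10·2/6 - 20·2³/(6·10) = 64 kN·m
Load 2 — point force P=13 kN at a=15/2 m (b=L-a=5/2):
  M_2 = Pbx/L  [x≤a] = 13·(5/2)·2/10 = 13/2 kN·m
Superposition: M = Σ M_i = 141/2 kN·m ≈ 70.500000 kN·m

M(2) = 141/2 kN·m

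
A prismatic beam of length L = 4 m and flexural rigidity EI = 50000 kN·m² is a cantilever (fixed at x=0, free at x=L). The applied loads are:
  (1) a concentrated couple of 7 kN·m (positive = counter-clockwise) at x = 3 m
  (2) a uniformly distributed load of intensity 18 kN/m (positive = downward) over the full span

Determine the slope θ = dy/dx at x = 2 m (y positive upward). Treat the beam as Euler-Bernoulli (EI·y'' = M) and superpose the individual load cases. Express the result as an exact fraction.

Load 1 — applied couple M₀=7 kN·m at a=3 m (b=L-a=1):
  θ_1 = M₀x/EI  [x≤a] = 7·2/50000 = 7/25000 rad
Load 2 — uniform load w=18 kN/m over full span:
  θ_2 = -wx(x²-3Lx+3L²)/(6EI) = -18·2·(2²-3·4·2+3·4²)/(6·50000) = -21/6250 rad
Superposition: θ = Σ θ_i = -77/25000 rad ≈ -0.003080 rad

θ(2) = -77/25000 rad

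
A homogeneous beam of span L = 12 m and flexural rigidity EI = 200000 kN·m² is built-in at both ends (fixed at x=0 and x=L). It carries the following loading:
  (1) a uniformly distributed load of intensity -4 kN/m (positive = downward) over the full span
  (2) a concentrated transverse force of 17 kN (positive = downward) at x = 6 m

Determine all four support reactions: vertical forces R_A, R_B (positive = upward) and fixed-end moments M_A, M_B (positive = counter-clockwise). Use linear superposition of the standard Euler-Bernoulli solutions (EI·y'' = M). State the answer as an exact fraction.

R_A = -31/2 kN, M_A = -45/2 kN·m, R_B = -31/2 kN, M_B = 45/2 kN·m

Load 1 — uniform load w=-4 kN/m over full span:
  R_A = wL/2 = (-4)·12/2 = -24 kN
  M_A = wL²/12 = (-4)·12²/12 = -48 kN·m
  R_B = wL/2 = (-4)·12/2 = -24 kN
  M_B = -wL²/12 = -(-4)·12²/12 = 48 kN·m
Load 2 — point force P=17 kN at a=6 m (b=L-a=6):
  R_A = Pb²(3a+b)/L³ = 17·6²·(3·6+6)/12³ = 17/2 kN
  M_A = Pab²/L² = 17·6·6²/12² = 51/2 kN·m
  R_B = Pa²(a+3b)/L³ = 17·6²·(6+3·6)/12³ = 17/2 kN
  M_B = -Pa²b/L² = -17·6²·6/12² = -51/2 kN·m
Superposition: R_A = -31/2 kN, M_A = -45/2 kN·m, R_B = -31/2 kN, M_B = 45/2 kN·m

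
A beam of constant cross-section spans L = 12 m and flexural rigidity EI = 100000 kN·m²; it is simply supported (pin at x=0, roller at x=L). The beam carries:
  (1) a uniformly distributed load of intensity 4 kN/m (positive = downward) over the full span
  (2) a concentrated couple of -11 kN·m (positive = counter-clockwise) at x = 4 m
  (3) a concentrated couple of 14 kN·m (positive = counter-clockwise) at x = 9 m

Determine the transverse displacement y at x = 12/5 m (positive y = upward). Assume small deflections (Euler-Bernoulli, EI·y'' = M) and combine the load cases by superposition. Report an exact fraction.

Load 1 — uniform load w=4 kN/m over full span:
  y_1 = -wx(L³-2Lx²+x³)/(24EI) = -4·(12/5)·(12³-2·12·(12/5)²+(12/5)³)/(24·100000) = -12528/1953125 m
Load 2 — applied couple M₀=-11 kN·m at a=4 m (b=L-a=8):
  y_2 = (M₀x³/(6L)+C₁x)/EI  [x≤a] with C₁=M₀(3b²-L²)/(6L)=-22/3 = ((-11)·(12/5)³/(6·12)+(-22/3)·(12/5))/100000 = -77/390625 m
Load 3 — applied couple M₀=14 kN·m at a=9 m (b=L-a=3):
  y_3 = (M₀x³/(6L)+C₁x)/EI  [x≤a] with C₁=M₀(3b²-L²)/(6L)=-91/4 = (14·(12/5)³/(6·12)+(-91/4)·(12/5))/100000 = -6489/12500000 m
Superposition: y = Σ y_i = -445661/62500000 m ≈ -0.007131 m

y(12/5) = -445661/62500000 m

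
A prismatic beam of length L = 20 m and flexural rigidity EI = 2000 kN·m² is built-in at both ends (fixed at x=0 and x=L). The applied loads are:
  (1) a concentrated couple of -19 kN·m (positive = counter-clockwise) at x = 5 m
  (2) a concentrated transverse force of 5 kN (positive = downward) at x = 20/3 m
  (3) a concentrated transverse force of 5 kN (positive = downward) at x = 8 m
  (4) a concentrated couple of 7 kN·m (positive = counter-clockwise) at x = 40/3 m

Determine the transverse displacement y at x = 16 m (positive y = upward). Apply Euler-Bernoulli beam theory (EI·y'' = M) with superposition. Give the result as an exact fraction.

y(16) = -585373/8100000 m

Load 1 — applied couple M₀=-19 kN·m at a=5 m (b=L-a=15):
  y_1 = (R_Ax³/6 - M_Ax²/2 - M₀(x-a)²/2)/EI  [x>a] with R_A=-171/160, M_A=57/16 = ((-171/160)·16³/6 - (57/16)·16²/2 - (-19)·(16-5)²/2)/2000 = -361/20000 m
Load 2 — point force P=5 kN at a=20/3 m (b=L-a=40/3):
  y_2 = -Pa²(L-x)²(3bL-(3b+a)(L-x))/(6L³EI)  [x>a] = -5·(20/3)²·(20-16)²·(3·(40/3)·20-(3·(40/3)+(20/3))·(20-16))/(6·20³·2000) = -46/2025 m
Load 3 — point force P=5 kN at a=8 m (b=L-a=12):
  y_3 = -Pa²(L-x)²(3bL-(3b+a)(L-x))/(6L³EI)  [x>a] = -5·8²·(20-16)²·(3·12·20-(3·12+8)·(20-16))/(6·20³·2000) = -272/9375 m
Load 4 — applied couple M₀=7 kN·m at a=40/3 m (b=L-a=20/3):
  y_4 = (R_Ax³/6 - M_Ax²/2 - M₀(x-a)²/2)/EI  [x>a] with R_A=7/15, M_A=7/3 = ((7/15)·16³/6 - (7/3)·16²/2 - 7·(16-(40/3))²/2)/2000 = -14/5625 m
Superposition: y = Σ y_i = -585373/8100000 m ≈ -0.072268 m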